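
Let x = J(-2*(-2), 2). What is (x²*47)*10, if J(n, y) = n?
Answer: 7520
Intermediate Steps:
x = 4 (x = -2*(-2) = 4)
(x²*47)*10 = (4²*47)*10 = (16*47)*10 = 752*10 = 7520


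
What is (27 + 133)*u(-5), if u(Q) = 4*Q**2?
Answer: 16000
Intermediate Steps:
(27 + 133)*u(-5) = (27 + 133)*(4*(-5)**2) = 160*(4*25) = 160*100 = 16000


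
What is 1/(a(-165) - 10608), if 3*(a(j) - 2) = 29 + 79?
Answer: -1/10570 ≈ -9.4607e-5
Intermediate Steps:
a(j) = 38 (a(j) = 2 + (29 + 79)/3 = 2 + (⅓)*108 = 2 + 36 = 38)
1/(a(-165) - 10608) = 1/(38 - 10608) = 1/(-10570) = -1/10570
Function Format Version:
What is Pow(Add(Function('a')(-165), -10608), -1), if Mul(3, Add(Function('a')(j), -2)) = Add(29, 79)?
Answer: Rational(-1, 10570) ≈ -9.4607e-5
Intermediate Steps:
Function('a')(j) = 38 (Function('a')(j) = Add(2, Mul(Rational(1, 3), Add(29, 79))) = Add(2, Mul(Rational(1, 3), 108)) = Add(2, 36) = 38)
Pow(Add(Function('a')(-165), -10608), -1) = Pow(Add(38, -10608), -1) = Pow(-10570, -1) = Rational(-1, 10570)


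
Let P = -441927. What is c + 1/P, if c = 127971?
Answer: 56553840116/441927 ≈ 1.2797e+5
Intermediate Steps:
c + 1/P = 127971 + 1/(-441927) = 127971 - 1/441927 = 56553840116/441927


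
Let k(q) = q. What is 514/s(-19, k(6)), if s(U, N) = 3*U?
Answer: -514/57 ≈ -9.0175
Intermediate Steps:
514/s(-19, k(6)) = 514/((3*(-19))) = 514/(-57) = 514*(-1/57) = -514/57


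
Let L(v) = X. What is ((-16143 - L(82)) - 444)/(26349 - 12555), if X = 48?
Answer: -5545/4598 ≈ -1.2060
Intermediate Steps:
L(v) = 48
((-16143 - L(82)) - 444)/(26349 - 12555) = ((-16143 - 1*48) - 444)/(26349 - 12555) = ((-16143 - 48) - 444)/13794 = (-16191 - 444)*(1/13794) = -16635*1/13794 = -5545/4598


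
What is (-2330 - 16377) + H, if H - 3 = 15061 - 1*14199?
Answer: -17842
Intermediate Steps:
H = 865 (H = 3 + (15061 - 1*14199) = 3 + (15061 - 14199) = 3 + 862 = 865)
(-2330 - 16377) + H = (-2330 - 16377) + 865 = -18707 + 865 = -17842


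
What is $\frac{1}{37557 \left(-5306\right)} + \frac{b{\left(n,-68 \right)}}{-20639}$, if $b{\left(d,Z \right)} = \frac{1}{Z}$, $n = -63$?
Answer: $\frac{98936995}{139838162264892} \approx 7.0751 \cdot 10^{-7}$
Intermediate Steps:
$\frac{1}{37557 \left(-5306\right)} + \frac{b{\left(n,-68 \right)}}{-20639} = \frac{1}{37557 \left(-5306\right)} + \frac{1}{\left(-68\right) \left(-20639\right)} = \frac{1}{37557} \left(- \frac{1}{5306}\right) - - \frac{1}{1403452} = - \frac{1}{199277442} + \frac{1}{1403452} = \frac{98936995}{139838162264892}$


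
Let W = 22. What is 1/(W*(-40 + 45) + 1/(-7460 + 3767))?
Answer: 3693/406229 ≈ 0.0090909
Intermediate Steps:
1/(W*(-40 + 45) + 1/(-7460 + 3767)) = 1/(22*(-40 + 45) + 1/(-7460 + 3767)) = 1/(22*5 + 1/(-3693)) = 1/(110 - 1/3693) = 1/(406229/3693) = 3693/406229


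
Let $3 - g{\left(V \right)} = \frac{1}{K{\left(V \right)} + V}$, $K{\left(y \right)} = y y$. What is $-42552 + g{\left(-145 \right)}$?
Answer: $- \frac{888423121}{20880} \approx -42549.0$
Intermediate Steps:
$K{\left(y \right)} = y^{2}$
$g{\left(V \right)} = 3 - \frac{1}{V + V^{2}}$ ($g{\left(V \right)} = 3 - \frac{1}{V^{2} + V} = 3 - \frac{1}{V + V^{2}}$)
$-42552 + g{\left(-145 \right)} = -42552 + \frac{-1 + 3 \left(-145\right) + 3 \left(-145\right)^{2}}{\left(-145\right) \left(1 - 145\right)} = -42552 - \frac{-1 - 435 + 3 \cdot 21025}{145 \left(-144\right)} = -42552 - - \frac{-1 - 435 + 63075}{20880} = -42552 - \left(- \frac{1}{20880}\right) 62639 = -42552 + \frac{62639}{20880} = - \frac{888423121}{20880}$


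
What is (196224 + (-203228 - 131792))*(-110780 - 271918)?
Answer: 53116951608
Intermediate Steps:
(196224 + (-203228 - 131792))*(-110780 - 271918) = (196224 - 335020)*(-382698) = -138796*(-382698) = 53116951608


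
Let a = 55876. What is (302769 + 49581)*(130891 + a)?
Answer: 65807352450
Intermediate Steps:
(302769 + 49581)*(130891 + a) = (302769 + 49581)*(130891 + 55876) = 352350*186767 = 65807352450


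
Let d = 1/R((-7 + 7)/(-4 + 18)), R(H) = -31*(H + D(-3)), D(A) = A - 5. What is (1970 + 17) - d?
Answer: 492775/248 ≈ 1987.0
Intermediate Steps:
D(A) = -5 + A
R(H) = 248 - 31*H (R(H) = -31*(H + (-5 - 3)) = -31*(H - 8) = -31*(-8 + H) = 248 - 31*H)
d = 1/248 (d = 1/(248 - 31*(-7 + 7)/(-4 + 18)) = 1/(248 - 0/14) = 1/(248 - 31*0) = 1/(248 + 0) = 1/248 ≈ 0.0040323)
(1970 + 17) - d = (1970 + 17) - 1*1/248 = 1987 - 1/248 = 492775/248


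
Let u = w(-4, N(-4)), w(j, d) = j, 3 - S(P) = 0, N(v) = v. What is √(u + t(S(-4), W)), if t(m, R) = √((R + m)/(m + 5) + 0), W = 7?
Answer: √(-16 + 2*√5)/2 ≈ 1.6976*I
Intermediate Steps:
S(P) = 3 (S(P) = 3 - 1*0 = 3 + 0 = 3)
t(m, R) = √((R + m)/(5 + m)) (t(m, R) = √((R + m)/(5 + m) + 0) = √((R + m)/(5 + m)))
u = -4
√(u + t(S(-4), W)) = √(-4 + √((7 + 3)/(5 + 3))) = √(-4 + √(10/8)) = √(-4 + √((⅛)*10)) = √(-4 + √(5/4)) = √(-4 + √5/2)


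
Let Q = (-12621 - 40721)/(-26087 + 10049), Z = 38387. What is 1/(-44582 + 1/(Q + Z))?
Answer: -307852024/13724658925949 ≈ -2.2431e-5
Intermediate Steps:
Q = 26671/8019 (Q = -53342/(-16038) = -53342*(-1/16038) = 26671/8019 ≈ 3.3260)
1/(-44582 + 1/(Q + Z)) = 1/(-44582 + 1/(26671/8019 + 38387)) = 1/(-44582 + 1/(307852024/8019)) = 1/(-44582 + 8019/307852024) = 1/(-13724658925949/307852024) = -307852024/13724658925949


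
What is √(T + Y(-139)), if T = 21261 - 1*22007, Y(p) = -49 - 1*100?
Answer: I*√895 ≈ 29.917*I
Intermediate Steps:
Y(p) = -149 (Y(p) = -49 - 100 = -149)
T = -746 (T = 21261 - 22007 = -746)
√(T + Y(-139)) = √(-746 - 149) = √(-895) = I*√895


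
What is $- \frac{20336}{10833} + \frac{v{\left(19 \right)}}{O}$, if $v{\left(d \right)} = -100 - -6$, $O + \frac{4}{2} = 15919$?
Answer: $- \frac{324706414}{172428861} \approx -1.8831$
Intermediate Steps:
$O = 15917$ ($O = -2 + 15919 = 15917$)
$v{\left(d \right)} = -94$ ($v{\left(d \right)} = -100 + 6 = -94$)
$- \frac{20336}{10833} + \frac{v{\left(19 \right)}}{O} = - \frac{20336}{10833} - \frac{94}{15917} = - \frac{324706414}{172428861}$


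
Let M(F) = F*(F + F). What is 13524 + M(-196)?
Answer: 90356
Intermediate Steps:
M(F) = 2*F² (M(F) = F*(2*F) = 2*F²)
13524 + M(-196) = 13524 + 2*(-196)² = 13524 + 2*38416 = 13524 + 76832 = 90356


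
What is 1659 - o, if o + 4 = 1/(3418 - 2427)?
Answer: 1648032/991 ≈ 1663.0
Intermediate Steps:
o = -3963/991 (o = -4 + 1/(3418 - 2427) = -4 + 1/991 = -3963/991 ≈ -3.9990)
1659 - o = 1659 - 1*(-3963/991) = 1659 + 3963/991 = 1648032/991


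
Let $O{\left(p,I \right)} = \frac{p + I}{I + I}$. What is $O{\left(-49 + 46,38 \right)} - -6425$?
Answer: $\frac{488335}{76} \approx 6425.5$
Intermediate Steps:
$O{\left(p,I \right)} = \frac{I + p}{2 I}$
$O{\left(-49 + 46,38 \right)} - -6425 = \frac{38 + \left(-49 + 46\right)}{2 \cdot 38} - -6425 = \frac{1}{2} \cdot \frac{1}{38} \left(38 - 3\right) + 6425 = \frac{1}{2} \cdot \frac{1}{38} \cdot 35 + 6425 = \frac{35}{76} + 6425 = \frac{488335}{76}$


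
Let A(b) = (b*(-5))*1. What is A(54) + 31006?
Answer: 30736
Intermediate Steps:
A(b) = -5*b (A(b) = -5*b*1 = -5*b)
A(54) + 31006 = -5*54 + 31006 = -270 + 31006 = 30736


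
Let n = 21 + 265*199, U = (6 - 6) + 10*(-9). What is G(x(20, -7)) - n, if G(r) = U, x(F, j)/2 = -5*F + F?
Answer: -52846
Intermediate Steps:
U = -90 (U = 0 - 90 = -90)
x(F, j) = -8*F (x(F, j) = 2*(-5*F + F) = 2*(-4*F) = -8*F)
G(r) = -90
n = 52756 (n = 21 + 52735 = 52756)
G(x(20, -7)) - n = -90 - 1*52756 = -90 - 52756 = -52846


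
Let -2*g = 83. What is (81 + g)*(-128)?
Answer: -5056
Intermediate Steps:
g = -83/2 (g = -½*83 = -83/2 ≈ -41.500)
(81 + g)*(-128) = (81 - 83/2)*(-128) = (79/2)*(-128) = -5056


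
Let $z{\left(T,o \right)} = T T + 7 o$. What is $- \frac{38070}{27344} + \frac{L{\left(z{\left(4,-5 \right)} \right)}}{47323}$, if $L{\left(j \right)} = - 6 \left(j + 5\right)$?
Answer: $- \frac{899644857}{647000056} \approx -1.3905$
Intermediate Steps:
$z{\left(T,o \right)} = T^{2} + 7 o$
$L{\left(j \right)} = -30 - 6 j$ ($L{\left(j \right)} = - 6 \left(5 + j\right) = -30 - 6 j$)
$- \frac{38070}{27344} + \frac{L{\left(z{\left(4,-5 \right)} \right)}}{47323} = - \frac{38070}{27344} + \frac{-30 - 6 \left(4^{2} + 7 \left(-5\right)\right)}{47323} = \left(-38070\right) \frac{1}{27344} + \left(-30 - 6 \left(16 - 35\right)\right) \frac{1}{47323} = - \frac{19035}{13672} + \left(-30 - -114\right) \frac{1}{47323} = - \frac{19035}{13672} + \left(-30 + 114\right) \frac{1}{47323} = - \frac{19035}{13672} + 84 \cdot \frac{1}{47323} = - \frac{19035}{13672} + \frac{84}{47323} = - \frac{899644857}{647000056}$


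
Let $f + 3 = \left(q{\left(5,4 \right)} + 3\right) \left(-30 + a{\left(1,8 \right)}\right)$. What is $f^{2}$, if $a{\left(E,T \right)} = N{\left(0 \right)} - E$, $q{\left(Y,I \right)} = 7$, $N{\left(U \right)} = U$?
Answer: $97969$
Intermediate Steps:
$a{\left(E,T \right)} = - E$ ($a{\left(E,T \right)} = 0 - E = - E$)
$f = -313$ ($f = -3 + \left(7 + 3\right) \left(-30 - 1\right) = -3 + 10 \left(-30 - 1\right) = -3 + 10 \left(-31\right) = -3 - 310 = -313$)
$f^{2} = \left(-313\right)^{2} = 97969$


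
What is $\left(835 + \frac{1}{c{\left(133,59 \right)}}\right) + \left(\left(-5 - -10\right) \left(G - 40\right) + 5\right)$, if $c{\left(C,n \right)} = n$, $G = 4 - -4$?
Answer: $\frac{40121}{59} \approx 680.02$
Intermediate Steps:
$G = 8$ ($G = 4 + 4 = 8$)
$\left(835 + \frac{1}{c{\left(133,59 \right)}}\right) + \left(\left(-5 - -10\right) \left(G - 40\right) + 5\right) = \left(835 + \frac{1}{59}\right) + \left(\left(-5 - -10\right) \left(8 - 40\right) + 5\right) = \left(835 + \frac{1}{59}\right) + \left(\left(-5 + 10\right) \left(8 - 40\right) + 5\right) = \frac{49266}{59} + \left(5 \left(-32\right) + 5\right) = \frac{49266}{59} + \left(-160 + 5\right) = \frac{49266}{59} - 155 = \frac{40121}{59}$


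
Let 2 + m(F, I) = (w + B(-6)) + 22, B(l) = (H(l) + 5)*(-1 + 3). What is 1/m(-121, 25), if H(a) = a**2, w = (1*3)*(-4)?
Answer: 1/90 ≈ 0.011111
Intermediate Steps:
w = -12 (w = 3*(-4) = -12)
B(l) = 10 + 2*l**2 (B(l) = (l**2 + 5)*(-1 + 3) = (5 + l**2)*2 = 10 + 2*l**2)
m(F, I) = 90 (m(F, I) = -2 + ((-12 + (10 + 2*(-6)**2)) + 22) = -2 + ((-12 + (10 + 2*36)) + 22) = -2 + ((-12 + (10 + 72)) + 22) = -2 + ((-12 + 82) + 22) = -2 + (70 + 22) = -2 + 92 = 90)
1/m(-121, 25) = 1/90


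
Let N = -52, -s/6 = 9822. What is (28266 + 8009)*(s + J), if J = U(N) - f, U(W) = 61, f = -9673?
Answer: -1784657450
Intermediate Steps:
s = -58932 (s = -6*9822 = -58932)
J = 9734 (J = 61 - 1*(-9673) = 61 + 9673 = 9734)
(28266 + 8009)*(s + J) = (28266 + 8009)*(-58932 + 9734) = 36275*(-49198) = -1784657450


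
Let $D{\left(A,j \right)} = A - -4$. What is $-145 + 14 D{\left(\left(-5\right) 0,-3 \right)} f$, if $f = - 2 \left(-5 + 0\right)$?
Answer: $415$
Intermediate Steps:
$D{\left(A,j \right)} = 4 + A$ ($D{\left(A,j \right)} = A + 4 = 4 + A$)
$f = 10$ ($f = \left(-2\right) \left(-5\right) = 10$)
$-145 + 14 D{\left(\left(-5\right) 0,-3 \right)} f = -145 + 14 \left(4 - 0\right) 10 = -145 + 14 \left(4 + 0\right) 10 = -145 + 14 \cdot 4 \cdot 10 = -145 + 14 \cdot 40 = -145 + 560 = 415$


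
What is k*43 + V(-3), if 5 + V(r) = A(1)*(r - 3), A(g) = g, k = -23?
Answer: -1000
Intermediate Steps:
V(r) = -8 + r (V(r) = -5 + 1*(r - 3) = -5 + 1*(-3 + r) = -5 + (-3 + r) = -8 + r)
k*43 + V(-3) = -23*43 + (-8 - 3) = -989 - 11 = -1000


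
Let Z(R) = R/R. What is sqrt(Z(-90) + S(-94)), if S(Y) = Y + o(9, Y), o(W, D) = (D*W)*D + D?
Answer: sqrt(79337) ≈ 281.67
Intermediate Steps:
o(W, D) = D + W*D**2 (o(W, D) = W*D**2 + D = D + W*D**2)
Z(R) = 1
S(Y) = Y + Y*(1 + 9*Y) (S(Y) = Y + Y*(1 + Y*9) = Y + Y*(1 + 9*Y))
sqrt(Z(-90) + S(-94)) = sqrt(1 - 94*(2 + 9*(-94))) = sqrt(1 - 94*(2 - 846)) = sqrt(1 - 94*(-844)) = sqrt(1 + 79336) = sqrt(79337)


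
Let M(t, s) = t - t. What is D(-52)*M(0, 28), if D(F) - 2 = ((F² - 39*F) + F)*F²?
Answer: 0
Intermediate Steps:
M(t, s) = 0
D(F) = 2 + F²*(F² - 38*F) (D(F) = 2 + ((F² - 39*F) + F)*F² = 2 + (F² - 38*F)*F² = 2 + F²*(F² - 38*F))
D(-52)*M(0, 28) = (2 + (-52)⁴ - 38*(-52)³)*0 = (2 + 7311616 - 38*(-140608))*0 = (2 + 7311616 + 5343104)*0 = 12654722*0 = 0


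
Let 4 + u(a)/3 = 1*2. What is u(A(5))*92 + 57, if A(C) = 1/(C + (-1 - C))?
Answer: -495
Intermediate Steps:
A(C) = -1 (A(C) = 1/(-1) = -1)
u(a) = -6 (u(a) = -12 + 3*(1*2) = -12 + 3*2 = -12 + 6 = -6)
u(A(5))*92 + 57 = -6*92 + 57 = -552 + 57 = -495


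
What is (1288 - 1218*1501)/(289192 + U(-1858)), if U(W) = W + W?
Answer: -913465/142738 ≈ -6.3996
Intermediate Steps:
U(W) = 2*W
(1288 - 1218*1501)/(289192 + U(-1858)) = (1288 - 1218*1501)/(289192 + 2*(-1858)) = (1288 - 1828218)/(289192 - 3716) = -1826930/285476 = -1826930*1/285476 = -913465/142738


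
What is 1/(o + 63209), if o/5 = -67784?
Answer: -1/275711 ≈ -3.6270e-6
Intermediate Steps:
o = -338920 (o = 5*(-67784) = -338920)
1/(o + 63209) = 1/(-338920 + 63209) = 1/(-275711) = -1/275711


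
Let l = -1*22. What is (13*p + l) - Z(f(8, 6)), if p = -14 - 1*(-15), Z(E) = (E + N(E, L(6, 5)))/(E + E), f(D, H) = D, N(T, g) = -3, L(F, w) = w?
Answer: -149/16 ≈ -9.3125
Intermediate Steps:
l = -22
Z(E) = (-3 + E)/(2*E) (Z(E) = (E - 3)/(E + E) = (-3 + E)/((2*E)) = (-3 + E)*(1/(2*E)) = (-3 + E)/(2*E))
p = 1 (p = -14 + 15 = 1)
(13*p + l) - Z(f(8, 6)) = (13*1 - 22) - (-3 + 8)/(2*8) = (13 - 22) - 5/(2*8) = -9 - 1*5/16 = -9 - 5/16 = -149/16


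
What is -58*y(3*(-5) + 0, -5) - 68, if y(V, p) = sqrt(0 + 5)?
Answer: -68 - 58*sqrt(5) ≈ -197.69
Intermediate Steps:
y(V, p) = sqrt(5)
-58*y(3*(-5) + 0, -5) - 68 = -58*sqrt(5) - 68 = -68 - 58*sqrt(5)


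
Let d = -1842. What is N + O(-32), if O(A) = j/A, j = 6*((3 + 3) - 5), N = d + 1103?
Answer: -11827/16 ≈ -739.19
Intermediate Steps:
N = -739 (N = -1842 + 1103 = -739)
j = 6 (j = 6*(6 - 5) = 6*1 = 6)
O(A) = 6/A
N + O(-32) = -739 + 6/(-32) = -739 + 6*(-1/32) = -739 - 3/16 = -11827/16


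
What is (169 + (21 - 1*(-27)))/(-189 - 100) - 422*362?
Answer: -44149013/289 ≈ -1.5276e+5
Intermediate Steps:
(169 + (21 - 1*(-27)))/(-189 - 100) - 422*362 = (169 + (21 + 27))/(-289) - 152764 = (169 + 48)*(-1/289) - 152764 = 217*(-1/289) - 152764 = -217/289 - 152764 = -44149013/289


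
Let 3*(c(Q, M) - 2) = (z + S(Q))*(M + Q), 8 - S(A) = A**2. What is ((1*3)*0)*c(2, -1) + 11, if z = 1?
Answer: 11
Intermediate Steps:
S(A) = 8 - A**2
c(Q, M) = 2 + (9 - Q**2)*(M + Q)/3 (c(Q, M) = 2 + ((1 + (8 - Q**2))*(M + Q))/3 = 2 + ((9 - Q**2)*(M + Q))/3 = 2 + (9 - Q**2)*(M + Q)/3)
((1*3)*0)*c(2, -1) + 11 = ((1*3)*0)*(2 + 3*(-1) + 3*2 - 1/3*2**3 - 1/3*(-1)*2**2) + 11 = (3*0)*(2 - 3 + 6 - 1/3*8 - 1/3*(-1)*4) + 11 = 0*(2 - 3 + 6 - 8/3 + 4/3) + 11 = 0*(11/3) + 11 = 0 + 11 = 11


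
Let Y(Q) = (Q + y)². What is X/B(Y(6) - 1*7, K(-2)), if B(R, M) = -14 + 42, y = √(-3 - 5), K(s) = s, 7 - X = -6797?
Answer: 243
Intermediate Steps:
X = 6804 (X = 7 - 1*(-6797) = 7 + 6797 = 6804)
y = 2*I*√2 (y = √(-8) = 2*I*√2 ≈ 2.8284*I)
Y(Q) = (Q + 2*I*√2)²
B(R, M) = 28
X/B(Y(6) - 1*7, K(-2)) = 6804/28 = 6804*(1/28) = 243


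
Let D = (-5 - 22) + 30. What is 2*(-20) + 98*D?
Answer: 254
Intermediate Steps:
D = 3 (D = -27 + 30 = 3)
2*(-20) + 98*D = 2*(-20) + 98*3 = -40 + 294 = 254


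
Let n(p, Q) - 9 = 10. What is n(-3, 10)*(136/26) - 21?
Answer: 1019/13 ≈ 78.385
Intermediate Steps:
n(p, Q) = 19 (n(p, Q) = 9 + 10 = 19)
n(-3, 10)*(136/26) - 21 = 19*(136/26) - 21 = 19*(136*(1/26)) - 21 = 19*(68/13) - 21 = 1292/13 - 21 = 1019/13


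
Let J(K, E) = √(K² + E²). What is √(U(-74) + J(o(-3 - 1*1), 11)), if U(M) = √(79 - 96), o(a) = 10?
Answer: √(√221 + I*√17) ≈ 3.8919 + 0.52971*I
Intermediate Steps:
J(K, E) = √(E² + K²)
U(M) = I*√17 (U(M) = √(-17) = I*√17)
√(U(-74) + J(o(-3 - 1*1), 11)) = √(I*√17 + √(11² + 10²)) = √(I*√17 + √(121 + 100)) = √(I*√17 + √221) = √(√221 + I*√17)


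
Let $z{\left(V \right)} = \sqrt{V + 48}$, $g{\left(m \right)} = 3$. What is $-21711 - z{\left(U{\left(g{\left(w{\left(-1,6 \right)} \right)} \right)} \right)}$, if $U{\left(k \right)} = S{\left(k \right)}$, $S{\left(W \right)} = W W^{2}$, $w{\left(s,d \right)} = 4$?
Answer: $-21711 - 5 \sqrt{3} \approx -21720.0$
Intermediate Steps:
$S{\left(W \right)} = W^{3}$
$U{\left(k \right)} = k^{3}$
$z{\left(V \right)} = \sqrt{48 + V}$
$-21711 - z{\left(U{\left(g{\left(w{\left(-1,6 \right)} \right)} \right)} \right)} = -21711 - \sqrt{48 + 3^{3}} = -21711 - \sqrt{48 + 27} = -21711 - \sqrt{75} = -21711 - 5 \sqrt{3}$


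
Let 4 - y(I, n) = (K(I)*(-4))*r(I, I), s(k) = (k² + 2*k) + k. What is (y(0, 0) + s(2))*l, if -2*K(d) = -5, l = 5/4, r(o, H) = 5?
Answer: 80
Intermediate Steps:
s(k) = k² + 3*k
l = 5/4 (l = 5*(¼) = 5/4 ≈ 1.2500)
K(d) = 5/2 (K(d) = -½*(-5) = 5/2)
y(I, n) = 54 (y(I, n) = 4 - (5/2)*(-4)*5 = 4 - (-10)*5 = 4 - 1*(-50) = 4 + 50 = 54)
(y(0, 0) + s(2))*l = (54 + 2*(3 + 2))*(5/4) = (54 + 2*5)*(5/4) = (54 + 10)*(5/4) = 64*(5/4) = 80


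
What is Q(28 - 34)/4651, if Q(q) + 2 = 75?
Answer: 73/4651 ≈ 0.015696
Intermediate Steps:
Q(q) = 73 (Q(q) = -2 + 75 = 73)
Q(28 - 34)/4651 = 73/4651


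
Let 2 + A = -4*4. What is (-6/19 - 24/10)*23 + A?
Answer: -7644/95 ≈ -80.463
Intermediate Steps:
A = -18 (A = -2 - 4*4 = -2 - 16 = -18)
(-6/19 - 24/10)*23 + A = (-6/19 - 24/10)*23 - 18 = (-6*1/19 - 24*1/10)*23 - 18 = (-6/19 - 12/5)*23 - 18 = -258/95*23 - 18 = -5934/95 - 18 = -7644/95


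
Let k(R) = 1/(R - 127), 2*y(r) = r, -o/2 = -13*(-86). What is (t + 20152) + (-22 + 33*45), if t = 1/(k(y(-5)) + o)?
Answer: 12517808231/579126 ≈ 21615.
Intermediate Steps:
o = -2236 (o = -(-26)*(-86) = -2*1118 = -2236)
y(r) = r/2
k(R) = 1/(-127 + R)
t = -259/579126 (t = 1/(1/(-127 + (½)*(-5)) - 2236) = 1/(1/(-127 - 5/2) - 2236) = 1/(1/(-259/2) - 2236) = 1/(-2/259 - 2236) = 1/(-579126/259) = -259/579126 ≈ -0.00044723)
(t + 20152) + (-22 + 33*45) = (-259/579126 + 20152) + (-22 + 33*45) = 11670546893/579126 + (-22 + 1485) = 11670546893/579126 + 1463 = 12517808231/579126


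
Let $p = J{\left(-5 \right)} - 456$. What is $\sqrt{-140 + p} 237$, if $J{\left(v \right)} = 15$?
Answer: $237 i \sqrt{581} \approx 5712.6 i$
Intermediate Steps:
$p = -441$ ($p = 15 - 456 = -441$)
$\sqrt{-140 + p} 237 = \sqrt{-140 - 441} \cdot 237 = \sqrt{-581} \cdot 237 = i \sqrt{581} \cdot 237 = 237 i \sqrt{581}$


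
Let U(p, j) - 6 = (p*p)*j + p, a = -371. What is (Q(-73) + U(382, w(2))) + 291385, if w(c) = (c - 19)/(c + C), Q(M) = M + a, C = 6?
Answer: -37519/2 ≈ -18760.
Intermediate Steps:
Q(M) = -371 + M (Q(M) = M - 371 = -371 + M)
w(c) = (-19 + c)/(6 + c) (w(c) = (c - 19)/(c + 6) = (-19 + c)/(6 + c))
U(p, j) = 6 + p + j*p² (U(p, j) = 6 + ((p*p)*j + p) = 6 + (p²*j + p) = 6 + (j*p² + p) = 6 + (p + j*p²) = 6 + p + j*p²)
(Q(-73) + U(382, w(2))) + 291385 = ((-371 - 73) + (6 + 382 + ((-19 + 2)/(6 + 2))*382²)) + 291385 = (-444 + (6 + 382 + (-17/8)*145924)) + 291385 = (-444 + (6 + 382 + ((⅛)*(-17))*145924)) + 291385 = (-444 + (6 + 382 - 17/8*145924)) + 291385 = (-444 + (6 + 382 - 620177/2)) + 291385 = (-444 - 619401/2) + 291385 = -620289/2 + 291385 = -37519/2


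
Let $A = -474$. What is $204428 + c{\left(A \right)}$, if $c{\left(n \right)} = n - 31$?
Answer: $203923$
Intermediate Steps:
$c{\left(n \right)} = -31 + n$ ($c{\left(n \right)} = n - 31 = -31 + n$)
$204428 + c{\left(A \right)} = 204428 - 505 = 203923$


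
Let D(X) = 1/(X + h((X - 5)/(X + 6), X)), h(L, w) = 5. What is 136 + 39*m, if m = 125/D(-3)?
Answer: 9886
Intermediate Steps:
D(X) = 1/(5 + X) (D(X) = 1/(X + 5) = 1/(5 + X))
m = 250 (m = 125/(1/(5 - 3)) = 125/(1/2) = 125/(½) = 125*2 = 250)
136 + 39*m = 136 + 39*250 = 136 + 9750 = 9886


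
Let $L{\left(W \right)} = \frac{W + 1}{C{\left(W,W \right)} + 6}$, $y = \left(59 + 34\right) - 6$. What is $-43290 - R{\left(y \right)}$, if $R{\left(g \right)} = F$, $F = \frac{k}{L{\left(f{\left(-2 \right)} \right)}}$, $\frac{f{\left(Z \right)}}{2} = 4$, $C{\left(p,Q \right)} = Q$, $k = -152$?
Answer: $- \frac{387482}{9} \approx -43054.0$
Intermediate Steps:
$f{\left(Z \right)} = 8$ ($f{\left(Z \right)} = 2 \cdot 4 = 8$)
$y = 87$ ($y = 93 - 6 = 87$)
$L{\left(W \right)} = \frac{1 + W}{6 + W}$ ($L{\left(W \right)} = \frac{W + 1}{W + 6} = \frac{1 + W}{6 + W}$)
$F = - \frac{2128}{9}$ ($F = - \frac{152}{\frac{1}{6 + 8} \left(1 + 8\right)} = - \frac{152}{\frac{1}{14} \cdot 9} = - \frac{152}{\frac{9}{14}} = \left(-152\right) \frac{14}{9} = - \frac{2128}{9} \approx -236.44$)
$R{\left(g \right)} = - \frac{2128}{9}$
$-43290 - R{\left(y \right)} = -43290 - - \frac{2128}{9} = -43290 + \frac{2128}{9} = - \frac{387482}{9}$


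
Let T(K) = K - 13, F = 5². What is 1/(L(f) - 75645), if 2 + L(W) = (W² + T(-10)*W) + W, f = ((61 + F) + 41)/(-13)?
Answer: -169/12731892 ≈ -1.3274e-5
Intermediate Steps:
F = 25
T(K) = -13 + K
f = -127/13 (f = ((61 + 25) + 41)/(-13) = (86 + 41)*(-1/13) = 127*(-1/13) = -127/13 ≈ -9.7692)
L(W) = -2 + W² - 22*W (L(W) = -2 + ((W² + (-13 - 10)*W) + W) = -2 + ((W² - 23*W) + W) = -2 + (W² - 22*W) = -2 + W² - 22*W)
1/(L(f) - 75645) = 1/((-2 + (-127/13)² - 22*(-127/13)) - 75645) = 1/((-2 + 16129/169 + 2794/13) - 75645) = 1/(52113/169 - 75645) = 1/(-12731892/169) = -169/12731892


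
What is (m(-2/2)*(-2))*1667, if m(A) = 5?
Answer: -16670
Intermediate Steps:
(m(-2/2)*(-2))*1667 = (5*(-2))*1667 = -10*1667 = -16670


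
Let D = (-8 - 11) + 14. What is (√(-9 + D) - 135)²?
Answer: (135 - I*√14)² ≈ 18211.0 - 1010.2*I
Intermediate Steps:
D = -5 (D = -19 + 14 = -5)
(√(-9 + D) - 135)² = (√(-9 - 5) - 135)² = (√(-14) - 135)² = (I*√14 - 135)² = (-135 + I*√14)²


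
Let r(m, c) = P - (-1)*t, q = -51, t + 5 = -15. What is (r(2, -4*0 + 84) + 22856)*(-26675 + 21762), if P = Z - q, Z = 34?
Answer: -112610873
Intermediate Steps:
t = -20 (t = -5 - 15 = -20)
P = 85 (P = 34 - 1*(-51) = 34 + 51 = 85)
r(m, c) = 65 (r(m, c) = 85 - (-1)*(-20) = 85 - 1*20 = 85 - 20 = 65)
(r(2, -4*0 + 84) + 22856)*(-26675 + 21762) = (65 + 22856)*(-26675 + 21762) = 22921*(-4913) = -112610873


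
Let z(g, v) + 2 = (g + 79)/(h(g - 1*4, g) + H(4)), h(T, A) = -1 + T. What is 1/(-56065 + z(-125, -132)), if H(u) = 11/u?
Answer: -509/28537919 ≈ -1.7836e-5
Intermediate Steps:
z(g, v) = -2 + (79 + g)/(-9/4 + g) (z(g, v) = -2 + (g + 79)/((-1 + (g - 1*4)) + 11/4) = -2 + (79 + g)/((-1 + (g - 4)) + 11*(1/4)) = -2 + (79 + g)/((-1 + (-4 + g)) + 11/4) = -2 + (79 + g)/((-5 + g) + 11/4) = -2 + (79 + g)/(-9/4 + g))
1/(-56065 + z(-125, -132)) = 1/(-56065 + 2*(167 - 2*(-125))/(-9 + 4*(-125))) = 1/(-56065 + 2*(167 + 250)/(-9 - 500)) = 1/(-56065 + 2*417/(-509)) = 1/(-56065 + 2*(-1/509)*417) = 1/(-56065 - 834/509) = 1/(-28537919/509) = -509/28537919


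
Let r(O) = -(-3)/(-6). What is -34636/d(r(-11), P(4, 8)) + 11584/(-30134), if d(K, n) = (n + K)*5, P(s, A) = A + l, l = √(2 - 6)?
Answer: -3132559544/3631147 + 277088*I/1205 ≈ -862.69 + 229.95*I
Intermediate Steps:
l = 2*I (l = √(-4) = 2*I ≈ 2.0*I)
r(O) = -½ (r(O) = -(-3)*(-1)/6 = -1*½ = -½)
P(s, A) = A + 2*I
d(K, n) = 5*K + 5*n (d(K, n) = (K + n)*5 = 5*K + 5*n)
-34636/d(r(-11), P(4, 8)) + 11584/(-30134) = -34636/(5*(-½) + 5*(8 + 2*I)) + 11584/(-30134) = -34636/(-5/2 + (40 + 10*I)) + 11584*(-1/30134) = -34636*4*(75/2 - 10*I)/6025 - 5792/15067 = -138544*(75/2 - 10*I)/6025 - 5792/15067 = -5792/15067 - 138544*(75/2 - 10*I)/6025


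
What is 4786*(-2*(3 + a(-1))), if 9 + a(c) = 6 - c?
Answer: -9572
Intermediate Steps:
a(c) = -3 - c (a(c) = -9 + (6 - c) = -3 - c)
4786*(-2*(3 + a(-1))) = 4786*(-2*(3 + (-3 - 1*(-1)))) = 4786*(-2*(3 + (-3 + 1))) = 4786*(-2*(3 - 2)) = 4786*(-2*1) = 4786*(-2) = -9572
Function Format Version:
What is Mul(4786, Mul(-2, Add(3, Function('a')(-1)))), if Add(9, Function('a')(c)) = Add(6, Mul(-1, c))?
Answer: -9572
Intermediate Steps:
Function('a')(c) = Add(-3, Mul(-1, c)) (Function('a')(c) = Add(-9, Add(6, Mul(-1, c))) = Add(-3, Mul(-1, c)))
Mul(4786, Mul(-2, Add(3, Function('a')(-1)))) = Mul(4786, Mul(-2, Add(3, Add(-3, Mul(-1, -1))))) = Mul(4786, Mul(-2, Add(3, Add(-3, 1)))) = Mul(4786, Mul(-2, Add(3, -2))) = Mul(4786, Mul(-2, 1)) = Mul(4786, -2) = -9572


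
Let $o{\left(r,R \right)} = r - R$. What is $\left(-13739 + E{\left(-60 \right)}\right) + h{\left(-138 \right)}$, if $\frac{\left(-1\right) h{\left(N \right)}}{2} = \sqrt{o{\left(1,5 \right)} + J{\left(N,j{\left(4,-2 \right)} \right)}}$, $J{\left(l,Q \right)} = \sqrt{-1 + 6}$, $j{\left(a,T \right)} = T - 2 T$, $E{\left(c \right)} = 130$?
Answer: $-13609 - 2 i \sqrt{4 - \sqrt{5}} \approx -13609.0 - 2.6563 i$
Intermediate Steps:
$j{\left(a,T \right)} = - T$
$J{\left(l,Q \right)} = \sqrt{5}$
$h{\left(N \right)} = - 2 \sqrt{-4 + \sqrt{5}}$ ($h{\left(N \right)} = - 2 \sqrt{\left(1 - 5\right) + \sqrt{5}} = - 2 \sqrt{-4 + \sqrt{5}}$)
$\left(-13739 + E{\left(-60 \right)}\right) + h{\left(-138 \right)} = \left(-13739 + 130\right) - 2 i \sqrt{4 - \sqrt{5}} = -13609 - 2 i \sqrt{4 - \sqrt{5}}$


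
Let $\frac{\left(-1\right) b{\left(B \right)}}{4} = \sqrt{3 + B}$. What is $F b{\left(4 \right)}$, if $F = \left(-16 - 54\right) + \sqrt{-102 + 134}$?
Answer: $- 16 \sqrt{14} + 280 \sqrt{7} \approx 680.94$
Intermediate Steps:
$F = -70 + 4 \sqrt{2}$ ($F = -70 + \sqrt{32} = -70 + 4 \sqrt{2} \approx -64.343$)
$b{\left(B \right)} = - 4 \sqrt{3 + B}$
$F b{\left(4 \right)} = \left(-70 + 4 \sqrt{2}\right) \left(- 4 \sqrt{3 + 4}\right) = \left(-70 + 4 \sqrt{2}\right) \left(- 4 \sqrt{7}\right) = - 4 \sqrt{7} \left(-70 + 4 \sqrt{2}\right)$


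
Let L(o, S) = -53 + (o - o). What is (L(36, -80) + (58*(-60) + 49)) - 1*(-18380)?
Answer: 14896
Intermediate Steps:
L(o, S) = -53 (L(o, S) = -53 + 0 = -53)
(L(36, -80) + (58*(-60) + 49)) - 1*(-18380) = (-53 + (58*(-60) + 49)) - 1*(-18380) = (-53 + (-3480 + 49)) + 18380 = (-53 - 3431) + 18380 = -3484 + 18380 = 14896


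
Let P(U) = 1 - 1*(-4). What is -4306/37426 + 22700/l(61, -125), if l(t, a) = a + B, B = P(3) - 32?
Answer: -106278089/711094 ≈ -149.46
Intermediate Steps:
P(U) = 5 (P(U) = 1 + 4 = 5)
B = -27 (B = 5 - 32 = -27)
l(t, a) = -27 + a (l(t, a) = a - 27 = -27 + a)
-4306/37426 + 22700/l(61, -125) = -4306/37426 + 22700/(-27 - 125) = -4306*1/37426 + 22700/(-152) = -2153/18713 + 22700*(-1/152) = -2153/18713 - 5675/38 = -106278089/711094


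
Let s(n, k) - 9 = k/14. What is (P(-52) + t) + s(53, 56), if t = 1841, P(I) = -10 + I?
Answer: 1792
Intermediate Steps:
s(n, k) = 9 + k/14
(P(-52) + t) + s(53, 56) = ((-10 - 52) + 1841) + (9 + (1/14)*56) = (-62 + 1841) + (9 + 4) = 1779 + 13 = 1792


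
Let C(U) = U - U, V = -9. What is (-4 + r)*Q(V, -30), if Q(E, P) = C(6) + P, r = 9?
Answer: -150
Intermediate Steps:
C(U) = 0
Q(E, P) = P (Q(E, P) = 0 + P = P)
(-4 + r)*Q(V, -30) = (-4 + 9)*(-30) = 5*(-30) = -150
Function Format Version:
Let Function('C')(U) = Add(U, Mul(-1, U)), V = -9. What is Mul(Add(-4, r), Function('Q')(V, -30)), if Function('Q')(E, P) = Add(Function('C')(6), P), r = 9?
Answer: -150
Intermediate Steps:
Function('C')(U) = 0
Function('Q')(E, P) = P (Function('Q')(E, P) = Add(0, P) = P)
Mul(Add(-4, r), Function('Q')(V, -30)) = Mul(Add(-4, 9), -30) = Mul(5, -30) = -150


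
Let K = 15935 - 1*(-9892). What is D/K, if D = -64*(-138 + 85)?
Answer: 3392/25827 ≈ 0.13134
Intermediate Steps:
K = 25827 (K = 15935 + 9892 = 25827)
D = 3392 (D = -64*(-53) = 3392)
D/K = 3392/25827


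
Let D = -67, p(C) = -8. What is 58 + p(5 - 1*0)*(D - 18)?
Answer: 738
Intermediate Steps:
58 + p(5 - 1*0)*(D - 18) = 58 - 8*(-67 - 18) = 58 - 8*(-85) = 58 + 680 = 738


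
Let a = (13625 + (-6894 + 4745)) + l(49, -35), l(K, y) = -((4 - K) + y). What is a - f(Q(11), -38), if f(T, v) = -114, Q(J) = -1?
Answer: 11670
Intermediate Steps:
l(K, y) = -4 + K - y (l(K, y) = -(4 + y - K) = -4 + K - y)
a = 11556 (a = (13625 + (-6894 + 4745)) + (-4 + 49 - 1*(-35)) = (13625 - 2149) + (-4 + 49 + 35) = 11476 + 80 = 11556)
a - f(Q(11), -38) = 11556 - 1*(-114) = 11556 + 114 = 11670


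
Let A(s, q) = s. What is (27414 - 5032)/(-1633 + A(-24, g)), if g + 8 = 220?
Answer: -22382/1657 ≈ -13.508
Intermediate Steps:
g = 212 (g = -8 + 220 = 212)
(27414 - 5032)/(-1633 + A(-24, g)) = (27414 - 5032)/(-1633 - 24) = 22382/(-1657) = 22382*(-1/1657) = -22382/1657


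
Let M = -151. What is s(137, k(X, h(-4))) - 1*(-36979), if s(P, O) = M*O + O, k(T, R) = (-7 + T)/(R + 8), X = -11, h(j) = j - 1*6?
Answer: 35629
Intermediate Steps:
h(j) = -6 + j (h(j) = j - 6 = -6 + j)
k(T, R) = (-7 + T)/(8 + R)
s(P, O) = -150*O (s(P, O) = -151*O + O = -150*O)
s(137, k(X, h(-4))) - 1*(-36979) = -150*(-7 - 11)/(8 + (-6 - 4)) - 1*(-36979) = -150*(-18)/(8 - 10) + 36979 = -150*(-18)/(-2) + 36979 = -(-75)*(-18) + 36979 = -150*9 + 36979 = -1350 + 36979 = 35629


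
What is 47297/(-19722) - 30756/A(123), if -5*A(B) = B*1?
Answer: 1009010543/808602 ≈ 1247.8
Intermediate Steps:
A(B) = -B/5
47297/(-19722) - 30756/A(123) = 47297/(-19722) - 30756/((-⅕*123)) = 47297*(-1/19722) - 30756/(-123/5) = -47297/19722 - 30756*(-5/123) = -47297/19722 + 51260/41 = 1009010543/808602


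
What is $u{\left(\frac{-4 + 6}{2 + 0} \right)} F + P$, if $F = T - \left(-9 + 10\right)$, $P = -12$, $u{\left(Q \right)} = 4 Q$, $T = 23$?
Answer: $76$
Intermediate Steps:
$F = 22$ ($F = 23 - \left(-9 + 10\right) = 23 - 1 = 22$)
$u{\left(\frac{-4 + 6}{2 + 0} \right)} F + P = 4 \frac{-4 + 6}{2 + 0} \cdot 22 - 12 = 4 \cdot \frac{2}{2} \cdot 22 - 12 = 4 \cdot 2 \cdot \frac{1}{2} \cdot 22 - 12 = 4 \cdot 1 \cdot 22 - 12 = 4 \cdot 22 - 12 = 88 - 12 = 76$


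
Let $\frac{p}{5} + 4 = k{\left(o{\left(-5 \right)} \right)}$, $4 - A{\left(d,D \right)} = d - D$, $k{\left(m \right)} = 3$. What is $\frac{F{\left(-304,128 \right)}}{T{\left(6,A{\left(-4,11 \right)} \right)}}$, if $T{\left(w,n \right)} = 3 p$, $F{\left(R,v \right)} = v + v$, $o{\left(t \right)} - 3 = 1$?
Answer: $- \frac{256}{15} \approx -17.067$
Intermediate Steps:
$o{\left(t \right)} = 4$ ($o{\left(t \right)} = 3 + 1 = 4$)
$A{\left(d,D \right)} = 4 + D - d$ ($A{\left(d,D \right)} = 4 - \left(d - D\right) = 4 + \left(D - d\right) = 4 + D - d$)
$p = -5$ ($p = -20 + 5 \cdot 3 = -20 + 15 = -5$)
$F{\left(R,v \right)} = 2 v$
$T{\left(w,n \right)} = -15$ ($T{\left(w,n \right)} = 3 \left(-5\right) = -15$)
$\frac{F{\left(-304,128 \right)}}{T{\left(6,A{\left(-4,11 \right)} \right)}} = \frac{2 \cdot 128}{-15} = 256 \left(- \frac{1}{15}\right) = - \frac{256}{15}$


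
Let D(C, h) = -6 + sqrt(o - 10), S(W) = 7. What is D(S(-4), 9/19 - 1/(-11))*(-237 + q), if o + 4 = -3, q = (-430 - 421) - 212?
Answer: 7800 - 1300*I*sqrt(17) ≈ 7800.0 - 5360.0*I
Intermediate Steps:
q = -1063 (q = -851 - 212 = -1063)
o = -7 (o = -4 - 3 = -7)
D(C, h) = -6 + I*sqrt(17) (D(C, h) = -6 + sqrt(-7 - 10) = -6 + sqrt(-17) = -6 + I*sqrt(17))
D(S(-4), 9/19 - 1/(-11))*(-237 + q) = (-6 + I*sqrt(17))*(-237 - 1063) = (-6 + I*sqrt(17))*(-1300) = 7800 - 1300*I*sqrt(17)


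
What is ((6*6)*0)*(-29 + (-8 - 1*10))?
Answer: 0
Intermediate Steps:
((6*6)*0)*(-29 + (-8 - 1*10)) = (36*0)*(-29 + (-8 - 10)) = 0*(-29 - 18) = 0*(-47) = 0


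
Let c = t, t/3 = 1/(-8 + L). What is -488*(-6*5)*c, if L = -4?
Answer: -3660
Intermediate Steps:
t = -1/4 (t = 3/(-8 - 4) = 3/(-12) = 3*(-1/12) = -1/4 ≈ -0.25000)
c = -1/4 ≈ -0.25000
-488*(-6*5)*c = -488*(-6*5)*(-1)/4 = -488*(-2*15)*(-1)/4 = -(-14640)*(-1)/4 = -488*15/2 = -3660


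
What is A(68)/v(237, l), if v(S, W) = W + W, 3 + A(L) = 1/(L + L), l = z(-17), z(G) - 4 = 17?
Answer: -407/5712 ≈ -0.071254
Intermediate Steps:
z(G) = 21 (z(G) = 4 + 17 = 21)
l = 21
A(L) = -3 + 1/(2*L) (A(L) = -3 + 1/(L + L) = -3 + 1/(2*L))
v(S, W) = 2*W
A(68)/v(237, l) = (-3 + (½)/68)/((2*21)) = (-3 + (½)*(1/68))/42 = (-3 + 1/136)*(1/42) = -407/136*1/42 = -407/5712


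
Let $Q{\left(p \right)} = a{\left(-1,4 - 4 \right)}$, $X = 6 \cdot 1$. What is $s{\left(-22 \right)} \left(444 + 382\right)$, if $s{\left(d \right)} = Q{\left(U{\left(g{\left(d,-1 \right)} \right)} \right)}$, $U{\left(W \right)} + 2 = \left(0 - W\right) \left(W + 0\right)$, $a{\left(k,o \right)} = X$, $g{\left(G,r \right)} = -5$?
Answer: $4956$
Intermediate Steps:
$X = 6$
$a{\left(k,o \right)} = 6$
$U{\left(W \right)} = -2 - W^{2}$ ($U{\left(W \right)} = -2 + \left(0 - W\right) \left(W + 0\right) = -2 + - W W = -2 - W^{2}$)
$Q{\left(p \right)} = 6$
$s{\left(d \right)} = 6$
$s{\left(-22 \right)} \left(444 + 382\right) = 6 \left(444 + 382\right) = 6 \cdot 826 = 4956$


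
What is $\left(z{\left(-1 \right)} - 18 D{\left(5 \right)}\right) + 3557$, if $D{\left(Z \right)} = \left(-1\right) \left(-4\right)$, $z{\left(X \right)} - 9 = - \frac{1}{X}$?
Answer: $3495$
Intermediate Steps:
$z{\left(X \right)} = 9 - \frac{1}{X}$
$D{\left(Z \right)} = 4$
$\left(z{\left(-1 \right)} - 18 D{\left(5 \right)}\right) + 3557 = \left(\left(9 - \frac{1}{-1}\right) - 72\right) + 3557 = \left(\left(9 - -1\right) - 72\right) + 3557 = \left(\left(9 + 1\right) - 72\right) + 3557 = \left(10 - 72\right) + 3557 = -62 + 3557 = 3495$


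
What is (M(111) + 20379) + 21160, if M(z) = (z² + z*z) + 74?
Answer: 66255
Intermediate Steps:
M(z) = 74 + 2*z² (M(z) = (z² + z²) + 74 = 2*z² + 74 = 74 + 2*z²)
(M(111) + 20379) + 21160 = ((74 + 2*111²) + 20379) + 21160 = ((74 + 2*12321) + 20379) + 21160 = ((74 + 24642) + 20379) + 21160 = (24716 + 20379) + 21160 = 45095 + 21160 = 66255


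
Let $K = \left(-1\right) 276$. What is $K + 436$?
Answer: $160$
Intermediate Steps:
$K = -276$
$K + 436 = -276 + 436 = 160$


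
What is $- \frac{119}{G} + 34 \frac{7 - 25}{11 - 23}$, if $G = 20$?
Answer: $\frac{901}{20} \approx 45.05$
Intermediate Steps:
$- \frac{119}{G} + 34 \frac{7 - 25}{11 - 23} = - \frac{119}{20} + 34 \frac{7 - 25}{11 - 23} = \left(-119\right) \frac{1}{20} + 34 \left(- \frac{18}{-12}\right) = - \frac{119}{20} + 34 \left(\left(-18\right) \left(- \frac{1}{12}\right)\right) = - \frac{119}{20} + 34 \cdot \frac{3}{2} = - \frac{119}{20} + 51 = \frac{901}{20}$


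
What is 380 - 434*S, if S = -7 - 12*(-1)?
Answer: -1790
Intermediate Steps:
S = 5 (S = -7 - 4*(-3) = -7 + 12 = 5)
380 - 434*S = 380 - 434*5 = 380 - 2170 = -1790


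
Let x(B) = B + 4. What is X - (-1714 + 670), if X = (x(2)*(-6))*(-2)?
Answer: 1116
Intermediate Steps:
x(B) = 4 + B
X = 72 (X = ((4 + 2)*(-6))*(-2) = (6*(-6))*(-2) = -36*(-2) = 72)
X - (-1714 + 670) = 72 - (-1714 + 670) = 72 - 1*(-1044) = 72 + 1044 = 1116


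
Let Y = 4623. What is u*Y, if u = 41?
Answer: 189543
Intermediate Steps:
u*Y = 41*4623 = 189543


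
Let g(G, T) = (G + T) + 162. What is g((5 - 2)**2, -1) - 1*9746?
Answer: -9576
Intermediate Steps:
g(G, T) = 162 + G + T
g((5 - 2)**2, -1) - 1*9746 = (162 + (5 - 2)**2 - 1) - 1*9746 = (162 + 3**2 - 1) - 9746 = (162 + 9 - 1) - 9746 = 170 - 9746 = -9576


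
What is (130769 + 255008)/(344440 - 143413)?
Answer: 385777/201027 ≈ 1.9190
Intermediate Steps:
(130769 + 255008)/(344440 - 143413) = 385777/201027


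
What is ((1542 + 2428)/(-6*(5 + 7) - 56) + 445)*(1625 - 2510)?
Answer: -23448075/64 ≈ -3.6638e+5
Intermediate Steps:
((1542 + 2428)/(-6*(5 + 7) - 56) + 445)*(1625 - 2510) = (3970/(-6*12 - 56) + 445)*(-885) = (3970/(-72 - 56) + 445)*(-885) = (3970/(-128) + 445)*(-885) = (3970*(-1/128) + 445)*(-885) = (-1985/64 + 445)*(-885) = (26495/64)*(-885) = -23448075/64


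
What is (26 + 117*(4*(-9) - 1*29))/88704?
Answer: -689/8064 ≈ -0.085441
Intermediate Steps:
(26 + 117*(4*(-9) - 1*29))/88704 = (26 + 117*(-36 - 29))*(1/88704) = (26 + 117*(-65))*(1/88704) = (26 - 7605)*(1/88704) = -7579*1/88704 = -689/8064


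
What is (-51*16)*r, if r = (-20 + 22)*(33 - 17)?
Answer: -26112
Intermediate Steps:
r = 32 (r = 2*16 = 32)
(-51*16)*r = -51*16*32 = -816*32 = -26112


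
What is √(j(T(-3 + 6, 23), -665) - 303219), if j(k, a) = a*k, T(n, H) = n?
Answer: 13*I*√1806 ≈ 552.46*I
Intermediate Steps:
√(j(T(-3 + 6, 23), -665) - 303219) = √(-665*(-3 + 6) - 303219) = √(-665*3 - 303219) = √(-1995 - 303219) = √(-305214) = 13*I*√1806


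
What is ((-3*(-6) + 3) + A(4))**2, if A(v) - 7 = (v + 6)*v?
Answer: 4624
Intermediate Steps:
A(v) = 7 + v*(6 + v) (A(v) = 7 + (v + 6)*v = 7 + (6 + v)*v = 7 + v*(6 + v))
((-3*(-6) + 3) + A(4))**2 = ((-3*(-6) + 3) + (7 + 4**2 + 6*4))**2 = ((18 + 3) + (7 + 16 + 24))**2 = (21 + 47)**2 = 68**2 = 4624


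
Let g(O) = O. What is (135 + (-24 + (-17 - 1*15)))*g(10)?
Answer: 790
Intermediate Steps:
(135 + (-24 + (-17 - 1*15)))*g(10) = (135 + (-24 + (-17 - 1*15)))*10 = (135 + (-24 + (-17 - 15)))*10 = (135 + (-24 - 32))*10 = (135 - 56)*10 = 79*10 = 790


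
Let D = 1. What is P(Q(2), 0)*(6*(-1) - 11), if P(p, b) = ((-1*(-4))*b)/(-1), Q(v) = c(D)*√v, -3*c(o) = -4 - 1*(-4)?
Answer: 0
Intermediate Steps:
c(o) = 0 (c(o) = -(-4 - 1*(-4))/3 = -(-4 + 4)/3 = -⅓*0 = 0)
Q(v) = 0 (Q(v) = 0*√v = 0)
P(p, b) = -4*b (P(p, b) = (4*b)*(-1) = -4*b)
P(Q(2), 0)*(6*(-1) - 11) = (-4*0)*(6*(-1) - 11) = 0*(-6 - 11) = 0*(-17) = 0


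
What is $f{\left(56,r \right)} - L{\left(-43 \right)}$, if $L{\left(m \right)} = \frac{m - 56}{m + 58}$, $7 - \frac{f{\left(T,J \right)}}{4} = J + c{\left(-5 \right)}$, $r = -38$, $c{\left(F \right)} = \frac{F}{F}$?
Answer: $\frac{913}{5} \approx 182.6$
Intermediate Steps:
$c{\left(F \right)} = 1$
$f{\left(T,J \right)} = 24 - 4 J$ ($f{\left(T,J \right)} = 28 - 4 \left(J + 1\right) = 28 - 4 \left(1 + J\right) = 28 - \left(4 + 4 J\right) = 24 - 4 J$)
$L{\left(m \right)} = \frac{-56 + m}{58 + m}$
$f{\left(56,r \right)} - L{\left(-43 \right)} = \left(24 - -152\right) - \frac{-56 - 43}{58 - 43} = \left(24 + 152\right) - \frac{1}{15} \left(-99\right) = 176 - \frac{1}{15} \left(-99\right) = 176 - - \frac{33}{5} = 176 + \frac{33}{5} = \frac{913}{5}$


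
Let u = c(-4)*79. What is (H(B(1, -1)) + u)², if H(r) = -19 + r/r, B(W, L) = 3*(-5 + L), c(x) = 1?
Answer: 3721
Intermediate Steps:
B(W, L) = -15 + 3*L
u = 79 (u = 1*79 = 79)
H(r) = -18 (H(r) = -19 + 1 = -18)
(H(B(1, -1)) + u)² = (-18 + 79)² = 61² = 3721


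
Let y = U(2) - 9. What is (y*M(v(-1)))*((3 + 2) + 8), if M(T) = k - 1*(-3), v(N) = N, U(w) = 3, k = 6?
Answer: -702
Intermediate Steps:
M(T) = 9 (M(T) = 6 - 1*(-3) = 6 + 3 = 9)
y = -6 (y = 3 - 9 = -6)
(y*M(v(-1)))*((3 + 2) + 8) = (-6*9)*((3 + 2) + 8) = -54*(5 + 8) = -54*13 = -702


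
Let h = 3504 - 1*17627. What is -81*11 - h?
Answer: 13232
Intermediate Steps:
h = -14123 (h = 3504 - 17627 = -14123)
-81*11 - h = -81*11 - 1*(-14123) = -891 + 14123 = 13232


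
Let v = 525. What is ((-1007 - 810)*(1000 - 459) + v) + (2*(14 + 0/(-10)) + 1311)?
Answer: -981133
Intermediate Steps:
((-1007 - 810)*(1000 - 459) + v) + (2*(14 + 0/(-10)) + 1311) = ((-1007 - 810)*(1000 - 459) + 525) + (2*(14 + 0/(-10)) + 1311) = (-1817*541 + 525) + (2*(14 + 0*(-1/10)) + 1311) = (-982997 + 525) + (2*(14 + 0) + 1311) = -982472 + (2*14 + 1311) = -982472 + (28 + 1311) = -982472 + 1339 = -981133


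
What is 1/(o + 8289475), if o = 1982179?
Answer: 1/10271654 ≈ 9.7355e-8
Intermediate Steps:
1/(o + 8289475) = 1/(1982179 + 8289475) = 1/10271654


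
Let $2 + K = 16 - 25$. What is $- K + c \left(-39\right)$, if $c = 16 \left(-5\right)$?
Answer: $3131$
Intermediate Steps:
$K = -11$ ($K = -2 + \left(16 - 25\right) = -2 - 9 = -11$)
$c = -80$
$- K + c \left(-39\right) = \left(-1\right) \left(-11\right) - -3120 = 11 + 3120 = 3131$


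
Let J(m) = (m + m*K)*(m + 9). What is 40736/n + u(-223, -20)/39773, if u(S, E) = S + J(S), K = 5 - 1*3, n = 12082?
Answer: 1673615127/240268693 ≈ 6.9656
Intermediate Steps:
K = 2 (K = 5 - 3 = 2)
J(m) = 3*m*(9 + m) (J(m) = (m + m*2)*(m + 9) = (m + 2*m)*(9 + m) = (3*m)*(9 + m) = 3*m*(9 + m))
u(S, E) = S + 3*S*(9 + S)
40736/n + u(-223, -20)/39773 = 40736/12082 - 223*(28 + 3*(-223))/39773 = 40736*(1/12082) - 223*(28 - 669)*(1/39773) = 20368/6041 - 223*(-641)*(1/39773) = 20368/6041 + 142943*(1/39773) = 20368/6041 + 142943/39773 = 1673615127/240268693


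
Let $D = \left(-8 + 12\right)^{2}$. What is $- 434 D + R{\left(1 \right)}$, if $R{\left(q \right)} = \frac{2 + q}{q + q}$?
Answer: $- \frac{13885}{2} \approx -6942.5$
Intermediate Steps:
$R{\left(q \right)} = \frac{2 + q}{2 q}$
$D = 16$ ($D = 4^{2} = 16$)
$- 434 D + R{\left(1 \right)} = \left(-434\right) 16 + \frac{2 + 1}{2 \cdot 1} = -6944 + \frac{1}{2} \cdot 1 \cdot 3 = -6944 + \frac{3}{2} = - \frac{13885}{2}$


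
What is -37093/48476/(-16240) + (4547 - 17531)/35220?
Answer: -4866833667/13203311168 ≈ -0.36861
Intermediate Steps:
-37093/48476/(-16240) + (4547 - 17531)/35220 = -37093*1/48476*(-1/16240) - 12984*1/35220 = -37093/48476*(-1/16240) - 1082/2935 = 5299/112464320 - 1082/2935 = -4866833667/13203311168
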